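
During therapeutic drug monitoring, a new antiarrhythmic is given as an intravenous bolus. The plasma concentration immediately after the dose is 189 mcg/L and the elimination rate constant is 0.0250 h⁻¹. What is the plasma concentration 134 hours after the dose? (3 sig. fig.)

C(t) = C₀ e^(−kt) = 189 × e^(−0.02500 × 134) = 189 × e^(−3.350) = 189 × 0.03508 ≈ 6.63 mcg/L

6.63 mcg/L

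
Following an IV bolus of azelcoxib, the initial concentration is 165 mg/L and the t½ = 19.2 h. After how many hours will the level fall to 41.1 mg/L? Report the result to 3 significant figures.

38.5 hours

k = ln 2 / 19.2 = 0.03610 h⁻¹
C(t) = C₀ e^(−kt)  ⇒  t = ln(C₀/C) / k
t = ln(165/41.1) / 0.03610 = 1.390 / 0.03610 ≈ 38.5 hours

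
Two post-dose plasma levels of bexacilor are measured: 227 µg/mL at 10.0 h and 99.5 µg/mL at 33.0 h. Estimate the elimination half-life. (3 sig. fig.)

19.3 hours

k = ln(C₁/C₂) / (t₂ − t₁) = ln(227/99.5) / (33.0 − 10.0)
  = 0.8248 / 23.00 = 0.03586 h⁻¹
t½ = ln 2 / k = ln 2 / 0.03586 ≈ 19.3 hours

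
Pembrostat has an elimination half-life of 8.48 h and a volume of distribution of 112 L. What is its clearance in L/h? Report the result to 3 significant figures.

9.15 L/h

k = ln 2 / t½ = ln 2 / 8.48 = 0.08174 h⁻¹
CL = k · V = 0.08174 × 112 ≈ 9.15 L/h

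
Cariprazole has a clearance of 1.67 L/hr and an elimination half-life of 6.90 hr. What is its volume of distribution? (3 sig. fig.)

16.6 L

k = ln 2 / t½ = ln 2 / 6.90 = 0.1005 hr⁻¹
V = CL / k = 1.67 / 0.1005 ≈ 16.6 L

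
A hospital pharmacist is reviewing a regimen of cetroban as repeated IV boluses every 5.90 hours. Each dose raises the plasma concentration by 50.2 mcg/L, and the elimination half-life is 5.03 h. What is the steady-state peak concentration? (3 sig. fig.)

90.2 mcg/L

k = ln 2 / 5.03 = 0.1378 h⁻¹
Fraction remaining after one interval: e^(−kτ) = e^(−0.1378 × 5.90) = 0.4435
R = 1 / (1 − 0.4435) = 1.797
Css,max = 50.2 × 1.797 ≈ 90.2 mcg/L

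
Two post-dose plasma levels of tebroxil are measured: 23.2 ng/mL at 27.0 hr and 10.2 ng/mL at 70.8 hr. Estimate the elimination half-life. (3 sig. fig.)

k = ln(C₁/C₂) / (t₂ − t₁) = ln(23.2/10.2) / (70.8 − 27.0)
  = 0.8218 / 43.80 = 0.01876 hr⁻¹
t½ = ln 2 / k = ln 2 / 0.01876 ≈ 36.9 hours

36.9 hours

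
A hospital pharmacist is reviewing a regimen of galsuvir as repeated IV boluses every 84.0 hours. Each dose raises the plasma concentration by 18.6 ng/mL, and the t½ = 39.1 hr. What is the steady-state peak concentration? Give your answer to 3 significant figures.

24.0 ng/mL

k = ln 2 / 39.1 = 0.01773 hr⁻¹
Fraction remaining after one interval: e^(−kτ) = e^(−0.01773 × 84.0) = 0.2256
R = 1 / (1 − 0.2256) = 1.291
Css,max = 18.6 × 1.291 ≈ 24.0 ng/mL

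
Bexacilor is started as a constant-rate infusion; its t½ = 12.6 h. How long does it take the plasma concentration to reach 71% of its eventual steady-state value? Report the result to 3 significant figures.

22.5 hours

k = ln 2 / 12.6 = 0.05501 h⁻¹
f = 1 − e^(−kt)  ⇒  t = −ln(1 − f) / k
t = −ln(1 − 0.71) / 0.05501 = 1.238 / 0.05501 ≈ 22.5 hours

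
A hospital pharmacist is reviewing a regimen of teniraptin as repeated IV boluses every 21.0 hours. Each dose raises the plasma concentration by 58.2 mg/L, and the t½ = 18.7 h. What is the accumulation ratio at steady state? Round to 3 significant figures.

1.85

k = ln 2 / 18.7 = 0.03707 h⁻¹
Fraction remaining after one interval: e^(−kτ) = e^(−0.03707 × 21.0) = 0.4591
R = 1 / (1 − 0.4591) = 1 / 0.5409 ≈ 1.85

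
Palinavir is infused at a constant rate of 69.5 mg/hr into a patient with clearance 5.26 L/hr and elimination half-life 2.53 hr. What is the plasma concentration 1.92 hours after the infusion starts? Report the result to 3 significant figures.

Css = rate / CL = 69.5 / 5.26 = 13.21 µg/mL
k = ln 2 / 2.53 = 0.2740 hr⁻¹
C(t) = Css (1 − e^(−kt)) = 13.21 × (1 − e^(−0.5260)) = 13.21 × 0.4091 ≈ 5.40 µg/mL

5.40 µg/mL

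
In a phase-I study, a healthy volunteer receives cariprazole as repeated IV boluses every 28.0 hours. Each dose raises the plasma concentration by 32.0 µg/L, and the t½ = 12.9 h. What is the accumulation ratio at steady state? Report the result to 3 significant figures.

1.29

k = ln 2 / 12.9 = 0.05373 h⁻¹
Fraction remaining after one interval: e^(−kτ) = e^(−0.05373 × 28.0) = 0.2221
R = 1 / (1 − 0.2221) = 1 / 0.7779 ≈ 1.29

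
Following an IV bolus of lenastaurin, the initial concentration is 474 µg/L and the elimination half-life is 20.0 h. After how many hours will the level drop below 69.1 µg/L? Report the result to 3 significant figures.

k = ln 2 / 20.0 = 0.03466 h⁻¹
C(t) = C₀ e^(−kt)  ⇒  t = ln(C₀/C) / k
t = ln(474/69.1) / 0.03466 = 1.926 / 0.03466 ≈ 55.6 hours

55.6 hours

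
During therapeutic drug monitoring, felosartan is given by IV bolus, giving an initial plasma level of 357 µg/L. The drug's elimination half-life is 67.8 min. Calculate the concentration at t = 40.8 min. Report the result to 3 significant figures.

235 µg/L

k = ln 2 / 67.8 = 0.01022 min⁻¹
40.8 min is 0.6018 half-lives, so C = 357 × (1/2)^0.6018 = 357 × 0.6589 ≈ 235 µg/L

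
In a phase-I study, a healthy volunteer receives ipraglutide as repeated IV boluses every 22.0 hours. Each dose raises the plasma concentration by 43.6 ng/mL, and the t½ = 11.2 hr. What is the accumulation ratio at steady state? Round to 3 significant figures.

k = ln 2 / 11.2 = 0.06189 hr⁻¹
Fraction remaining after one interval: e^(−kτ) = e^(−0.06189 × 22.0) = 0.2563
R = 1 / (1 − 0.2563) = 1 / 0.7437 ≈ 1.34

1.34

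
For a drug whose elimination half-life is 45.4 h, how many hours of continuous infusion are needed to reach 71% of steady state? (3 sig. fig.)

k = ln 2 / 45.4 = 0.01527 h⁻¹
f = 1 − e^(−kt)  ⇒  t = −ln(1 − f) / k
t = −ln(1 − 0.71) / 0.01527 = 1.238 / 0.01527 ≈ 81.1 hours

81.1 hours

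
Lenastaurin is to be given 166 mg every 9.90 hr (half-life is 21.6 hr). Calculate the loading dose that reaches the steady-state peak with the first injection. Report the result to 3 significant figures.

k = ln 2 / 21.6 = 0.03209 hr⁻¹
Accumulation ratio R = 1 / (1 − e^(−kτ)) = 1 / (1 − e^(−0.03209×9.90)) = 1 / (1 − 0.7278) = 3.674
Loading dose = maintenance dose × R = 166 × 3.674 ≈ 610 mg

610 mg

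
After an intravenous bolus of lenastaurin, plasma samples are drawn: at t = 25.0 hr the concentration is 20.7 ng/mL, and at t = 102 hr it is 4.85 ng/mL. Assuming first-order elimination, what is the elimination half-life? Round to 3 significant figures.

k = ln(C₁/C₂) / (t₂ − t₁) = ln(20.7/4.85) / (102 − 25.0)
  = 1.451 / 77.00 = 0.01885 hr⁻¹
t½ = ln 2 / k = ln 2 / 0.01885 ≈ 36.8 hours

36.8 hours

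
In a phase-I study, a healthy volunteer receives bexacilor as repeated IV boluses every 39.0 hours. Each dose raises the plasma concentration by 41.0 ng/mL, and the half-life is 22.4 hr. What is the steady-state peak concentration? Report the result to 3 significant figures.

58.5 ng/mL

k = ln 2 / 22.4 = 0.03094 hr⁻¹
Fraction remaining after one interval: e^(−kτ) = e^(−0.03094 × 39.0) = 0.2991
R = 1 / (1 − 0.2991) = 1.427
Css,max = 41.0 × 1.427 ≈ 58.5 ng/mL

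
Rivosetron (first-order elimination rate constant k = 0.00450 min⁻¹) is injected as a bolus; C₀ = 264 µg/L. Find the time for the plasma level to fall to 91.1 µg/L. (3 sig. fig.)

236 minutes

C(t) = C₀ e^(−kt)  ⇒  t = ln(C₀/C) / k
t = ln(264/91.1) / 0.004500 = 1.064 / 0.004500 ≈ 236 minutes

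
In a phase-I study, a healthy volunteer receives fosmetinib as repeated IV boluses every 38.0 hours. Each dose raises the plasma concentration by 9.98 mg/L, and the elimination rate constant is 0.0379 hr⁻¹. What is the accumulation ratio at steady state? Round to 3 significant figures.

1.31

Fraction remaining after one interval: e^(−kτ) = e^(−0.03790 × 38.0) = 0.2369
R = 1 / (1 − 0.2369) = 1 / 0.7631 ≈ 1.31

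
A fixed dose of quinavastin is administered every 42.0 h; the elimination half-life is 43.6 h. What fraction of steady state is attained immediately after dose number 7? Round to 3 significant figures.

k = ln 2 / 43.6 = 0.01590 h⁻¹
f_n = 1 − e^(−nkτ) = 1 − e^(−7 × 0.01590 × 42.0) = 1 − e^(−4.674) = 1 − 0.009335 ≈ 0.991

0.991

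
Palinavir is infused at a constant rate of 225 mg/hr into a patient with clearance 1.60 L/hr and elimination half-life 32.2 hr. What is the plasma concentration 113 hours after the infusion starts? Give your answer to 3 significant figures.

128 mg/L

Css = rate / CL = 225 / 1.60 = 140.6 mg/L
k = ln 2 / 32.2 = 0.02153 hr⁻¹
C(t) = Css (1 − e^(−kt)) = 140.6 × (1 − e^(−2.432)) = 140.6 × 0.9122 ≈ 128 mg/L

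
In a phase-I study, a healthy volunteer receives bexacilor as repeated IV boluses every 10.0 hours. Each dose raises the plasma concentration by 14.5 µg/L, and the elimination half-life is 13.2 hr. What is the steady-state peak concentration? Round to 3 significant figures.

35.5 µg/L

k = ln 2 / 13.2 = 0.05251 hr⁻¹
Fraction remaining after one interval: e^(−kτ) = e^(−0.05251 × 10.0) = 0.5915
R = 1 / (1 − 0.5915) = 2.448
Css,max = 14.5 × 2.448 ≈ 35.5 µg/L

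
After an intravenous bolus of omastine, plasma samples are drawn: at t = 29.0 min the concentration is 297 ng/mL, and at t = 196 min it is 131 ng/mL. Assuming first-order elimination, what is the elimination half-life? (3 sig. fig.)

k = ln(C₁/C₂) / (t₂ − t₁) = ln(297/131) / (196 − 29.0)
  = 0.8185 / 167.0 = 0.004901 min⁻¹
t½ = ln 2 / k = ln 2 / 0.004901 ≈ 141 minutes

141 minutes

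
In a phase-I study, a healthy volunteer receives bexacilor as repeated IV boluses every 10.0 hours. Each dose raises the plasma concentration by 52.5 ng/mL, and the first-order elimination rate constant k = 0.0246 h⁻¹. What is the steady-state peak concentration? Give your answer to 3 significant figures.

Fraction remaining after one interval: e^(−kτ) = e^(−0.02460 × 10.0) = 0.7819
R = 1 / (1 − 0.7819) = 4.586
Css,max = 52.5 × 4.586 ≈ 241 ng/mL

241 ng/mL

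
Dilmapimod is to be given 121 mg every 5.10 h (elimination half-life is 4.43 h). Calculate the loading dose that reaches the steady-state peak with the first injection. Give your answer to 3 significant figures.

220 mg

k = ln 2 / 4.43 = 0.1565 h⁻¹
Accumulation ratio R = 1 / (1 − e^(−kτ)) = 1 / (1 − e^(−0.1565×5.10)) = 1 / (1 − 0.4502) = 1.819
Loading dose = maintenance dose × R = 121 × 1.819 ≈ 220 mg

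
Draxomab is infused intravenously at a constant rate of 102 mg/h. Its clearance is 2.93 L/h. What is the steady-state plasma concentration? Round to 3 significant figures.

Css = infusion rate / CL = 102 / 2.93 ≈ 34.8 µg/mL

34.8 µg/mL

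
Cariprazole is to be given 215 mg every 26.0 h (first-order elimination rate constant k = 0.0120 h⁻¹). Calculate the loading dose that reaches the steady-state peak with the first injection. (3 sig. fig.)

Accumulation ratio R = 1 / (1 − e^(−kτ)) = 1 / (1 − e^(−0.01200×26.0)) = 1 / (1 − 0.7320) = 3.731
Loading dose = maintenance dose × R = 215 × 3.731 ≈ 802 mg

802 mg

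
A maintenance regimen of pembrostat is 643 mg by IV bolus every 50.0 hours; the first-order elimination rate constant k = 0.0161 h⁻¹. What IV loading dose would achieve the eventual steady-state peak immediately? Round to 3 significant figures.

1160 mg

Accumulation ratio R = 1 / (1 − e^(−kτ)) = 1 / (1 − e^(−0.01610×50.0)) = 1 / (1 − 0.4471) = 1.809
Loading dose = maintenance dose × R = 643 × 1.809 ≈ 1160 mg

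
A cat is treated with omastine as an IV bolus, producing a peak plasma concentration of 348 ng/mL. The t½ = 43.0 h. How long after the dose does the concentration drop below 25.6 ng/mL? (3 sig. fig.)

162 hours

k = ln 2 / 43.0 = 0.01612 h⁻¹
C(t) = C₀ e^(−kt)  ⇒  t = ln(C₀/C) / k
t = ln(348/25.6) / 0.01612 = 2.610 / 0.01612 ≈ 162 hours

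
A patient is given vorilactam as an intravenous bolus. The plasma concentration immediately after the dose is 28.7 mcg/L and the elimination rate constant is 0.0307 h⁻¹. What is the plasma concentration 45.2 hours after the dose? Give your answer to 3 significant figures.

7.17 mcg/L

C(t) = C₀ e^(−kt) = 28.7 × e^(−0.03070 × 45.2) = 28.7 × e^(−1.388) = 28.7 × 0.2497 ≈ 7.17 mcg/L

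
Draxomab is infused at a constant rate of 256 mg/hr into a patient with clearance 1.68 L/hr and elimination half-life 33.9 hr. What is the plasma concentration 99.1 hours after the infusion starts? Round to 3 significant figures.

132 µg/mL

Css = rate / CL = 256 / 1.68 = 152.4 µg/mL
k = ln 2 / 33.9 = 0.02045 hr⁻¹
C(t) = Css (1 − e^(−kt)) = 152.4 × (1 − e^(−2.026)) = 152.4 × 0.8682 ≈ 132 µg/mL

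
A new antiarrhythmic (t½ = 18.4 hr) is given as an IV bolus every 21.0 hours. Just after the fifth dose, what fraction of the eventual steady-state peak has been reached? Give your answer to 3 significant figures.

0.981

k = ln 2 / 18.4 = 0.03767 hr⁻¹
f_n = 1 − e^(−nkτ) = 1 − e^(−5 × 0.03767 × 21.0) = 1 − e^(−3.955) = 1 − 0.01915 ≈ 0.981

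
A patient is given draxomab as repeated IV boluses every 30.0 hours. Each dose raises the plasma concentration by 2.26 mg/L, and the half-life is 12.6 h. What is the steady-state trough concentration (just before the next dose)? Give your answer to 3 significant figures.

0.537 mg/L

k = ln 2 / 12.6 = 0.05501 h⁻¹
Fraction remaining after one interval: e^(−kτ) = e^(−0.05501 × 30.0) = 0.1920
R = 1 / (1 − 0.1920) = 1.238
Css,max = 2.26 × 1.238 = 2.797 mg/L
Css,min = Css,max × e^(−kτ) = 2.797 × 0.1920 ≈ 0.537 mg/L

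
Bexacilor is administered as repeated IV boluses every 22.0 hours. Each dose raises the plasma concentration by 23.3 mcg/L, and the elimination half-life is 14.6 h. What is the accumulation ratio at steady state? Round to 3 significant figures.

1.54

k = ln 2 / 14.6 = 0.04748 h⁻¹
Fraction remaining after one interval: e^(−kτ) = e^(−0.04748 × 22.0) = 0.3519
R = 1 / (1 − 0.3519) = 1 / 0.6481 ≈ 1.54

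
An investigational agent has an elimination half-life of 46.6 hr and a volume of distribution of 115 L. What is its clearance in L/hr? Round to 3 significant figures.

k = ln 2 / t½ = ln 2 / 46.6 = 0.01487 hr⁻¹
CL = k · V = 0.01487 × 115 ≈ 1.71 L/hr

1.71 L/hr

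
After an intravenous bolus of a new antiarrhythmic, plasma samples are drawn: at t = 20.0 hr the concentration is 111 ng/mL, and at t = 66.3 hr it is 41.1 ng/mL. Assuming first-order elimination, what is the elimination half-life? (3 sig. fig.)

32.3 hours

k = ln(C₁/C₂) / (t₂ − t₁) = ln(111/41.1) / (66.3 − 20.0)
  = 0.9935 / 46.30 = 0.02146 hr⁻¹
t½ = ln 2 / k = ln 2 / 0.02146 ≈ 32.3 hours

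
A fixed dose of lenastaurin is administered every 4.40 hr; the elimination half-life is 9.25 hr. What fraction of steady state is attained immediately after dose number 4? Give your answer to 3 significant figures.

0.733

k = ln 2 / 9.25 = 0.07493 hr⁻¹
f_n = 1 − e^(−nkτ) = 1 − e^(−4 × 0.07493 × 4.40) = 1 − e^(−1.319) = 1 − 0.2674 ≈ 0.733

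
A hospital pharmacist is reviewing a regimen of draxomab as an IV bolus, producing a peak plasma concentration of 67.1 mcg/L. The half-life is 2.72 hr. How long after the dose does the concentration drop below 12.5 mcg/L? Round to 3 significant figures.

6.59 hours

k = ln 2 / 2.72 = 0.2548 hr⁻¹
C(t) = C₀ e^(−kt)  ⇒  t = ln(C₀/C) / k
t = ln(67.1/12.5) / 0.2548 = 1.680 / 0.2548 ≈ 6.59 hours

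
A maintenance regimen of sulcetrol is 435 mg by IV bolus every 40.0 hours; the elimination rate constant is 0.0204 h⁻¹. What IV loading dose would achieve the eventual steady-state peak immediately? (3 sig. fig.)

780 mg

Accumulation ratio R = 1 / (1 − e^(−kτ)) = 1 / (1 − e^(−0.02040×40.0)) = 1 / (1 − 0.4422) = 1.793
Loading dose = maintenance dose × R = 435 × 1.793 ≈ 780 mg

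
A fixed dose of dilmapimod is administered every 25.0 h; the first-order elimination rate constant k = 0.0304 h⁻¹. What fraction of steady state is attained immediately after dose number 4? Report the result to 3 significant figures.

0.952

f_n = 1 − e^(−nkτ) = 1 − e^(−4 × 0.03040 × 25.0) = 1 − e^(−3.040) = 1 − 0.04783 ≈ 0.952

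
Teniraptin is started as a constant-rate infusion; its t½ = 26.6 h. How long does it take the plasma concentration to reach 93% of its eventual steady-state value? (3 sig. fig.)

102 hours

k = ln 2 / 26.6 = 0.02606 h⁻¹
f = 1 − e^(−kt)  ⇒  t = −ln(1 − f) / k
t = −ln(1 − 0.93) / 0.02606 = 2.659 / 0.02606 ≈ 102 hours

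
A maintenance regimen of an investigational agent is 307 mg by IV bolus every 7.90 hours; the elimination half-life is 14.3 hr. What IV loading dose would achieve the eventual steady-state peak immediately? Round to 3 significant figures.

k = ln 2 / 14.3 = 0.04847 hr⁻¹
Accumulation ratio R = 1 / (1 − e^(−kτ)) = 1 / (1 − e^(−0.04847×7.90)) = 1 / (1 − 0.6819) = 3.143
Loading dose = maintenance dose × R = 307 × 3.143 ≈ 965 mg

965 mg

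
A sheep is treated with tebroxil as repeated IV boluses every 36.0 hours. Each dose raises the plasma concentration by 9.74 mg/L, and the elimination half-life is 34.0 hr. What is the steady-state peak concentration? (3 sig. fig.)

k = ln 2 / 34.0 = 0.02039 hr⁻¹
Fraction remaining after one interval: e^(−kτ) = e^(−0.02039 × 36.0) = 0.4800
R = 1 / (1 − 0.4800) = 1.923
Css,max = 9.74 × 1.923 ≈ 18.7 mg/L

18.7 mg/L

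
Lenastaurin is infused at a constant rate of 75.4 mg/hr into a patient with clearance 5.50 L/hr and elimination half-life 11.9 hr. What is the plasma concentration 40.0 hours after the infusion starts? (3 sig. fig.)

Css = rate / CL = 75.4 / 5.50 = 13.71 µg/mL
k = ln 2 / 11.9 = 0.05825 hr⁻¹
C(t) = Css (1 − e^(−kt)) = 13.71 × (1 − e^(−2.330)) = 13.71 × 0.9027 ≈ 12.4 µg/mL

12.4 µg/mL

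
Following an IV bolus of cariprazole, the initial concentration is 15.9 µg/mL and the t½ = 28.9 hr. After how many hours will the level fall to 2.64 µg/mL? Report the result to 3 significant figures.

k = ln 2 / 28.9 = 0.02398 hr⁻¹
C(t) = C₀ e^(−kt)  ⇒  t = ln(C₀/C) / k
t = ln(15.9/2.64) / 0.02398 = 1.796 / 0.02398 ≈ 74.9 hours

74.9 hours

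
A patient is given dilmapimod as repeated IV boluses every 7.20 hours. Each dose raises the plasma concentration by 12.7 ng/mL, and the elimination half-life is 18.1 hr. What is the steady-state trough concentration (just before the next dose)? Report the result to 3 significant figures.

k = ln 2 / 18.1 = 0.03830 hr⁻¹
Fraction remaining after one interval: e^(−kτ) = e^(−0.03830 × 7.20) = 0.7590
R = 1 / (1 − 0.7590) = 4.150
Css,max = 12.7 × 4.150 = 52.70 ng/mL
Css,min = Css,max × e^(−kτ) = 52.70 × 0.7590 ≈ 40.0 ng/mL

40.0 ng/mL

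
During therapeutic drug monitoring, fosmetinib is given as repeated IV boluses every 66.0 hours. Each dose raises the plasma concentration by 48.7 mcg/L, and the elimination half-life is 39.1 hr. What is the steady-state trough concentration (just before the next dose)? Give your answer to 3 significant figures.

21.9 mcg/L

k = ln 2 / 39.1 = 0.01773 hr⁻¹
Fraction remaining after one interval: e^(−kτ) = e^(−0.01773 × 66.0) = 0.3104
R = 1 / (1 − 0.3104) = 1.450
Css,max = 48.7 × 1.450 = 70.62 mcg/L
Css,min = Css,max × e^(−kτ) = 70.62 × 0.3104 ≈ 21.9 mcg/L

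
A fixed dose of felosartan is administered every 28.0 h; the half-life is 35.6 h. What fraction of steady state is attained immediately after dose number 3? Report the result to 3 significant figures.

0.805

k = ln 2 / 35.6 = 0.01947 h⁻¹
f_n = 1 − e^(−nkτ) = 1 − e^(−3 × 0.01947 × 28.0) = 1 − e^(−1.636) = 1 − 0.1949 ≈ 0.805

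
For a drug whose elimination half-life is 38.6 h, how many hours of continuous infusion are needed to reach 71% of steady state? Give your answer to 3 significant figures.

k = ln 2 / 38.6 = 0.01796 h⁻¹
f = 1 − e^(−kt)  ⇒  t = −ln(1 − f) / k
t = −ln(1 − 0.71) / 0.01796 = 1.238 / 0.01796 ≈ 68.9 hours

68.9 hours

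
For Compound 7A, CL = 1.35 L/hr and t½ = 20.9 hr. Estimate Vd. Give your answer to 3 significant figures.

k = ln 2 / t½ = ln 2 / 20.9 = 0.03316 hr⁻¹
V = CL / k = 1.35 / 0.03316 ≈ 40.7 L

40.7 L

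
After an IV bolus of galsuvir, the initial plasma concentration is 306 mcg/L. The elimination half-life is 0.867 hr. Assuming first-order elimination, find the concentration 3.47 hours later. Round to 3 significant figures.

19.1 mcg/L

k = ln 2 / 0.867 = 0.7995 hr⁻¹
C(t) = C₀ e^(−kt) = 306 × e^(−0.7995 × 3.47) = 306 × e^(−2.774) = 306 × 0.06240 ≈ 19.1 mcg/L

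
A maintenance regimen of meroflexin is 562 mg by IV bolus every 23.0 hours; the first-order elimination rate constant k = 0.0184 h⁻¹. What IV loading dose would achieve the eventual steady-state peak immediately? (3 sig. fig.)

Accumulation ratio R = 1 / (1 − e^(−kτ)) = 1 / (1 − e^(−0.01840×23.0)) = 1 / (1 − 0.6549) = 2.898
Loading dose = maintenance dose × R = 562 × 2.898 ≈ 1630 mg

1630 mg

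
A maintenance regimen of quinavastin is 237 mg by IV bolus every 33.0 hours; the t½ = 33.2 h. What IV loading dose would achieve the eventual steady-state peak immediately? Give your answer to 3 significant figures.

k = ln 2 / 33.2 = 0.02088 h⁻¹
Accumulation ratio R = 1 / (1 − e^(−kτ)) = 1 / (1 − e^(−0.02088×33.0)) = 1 / (1 − 0.5021) = 2.008
Loading dose = maintenance dose × R = 237 × 2.008 ≈ 476 mg

476 mg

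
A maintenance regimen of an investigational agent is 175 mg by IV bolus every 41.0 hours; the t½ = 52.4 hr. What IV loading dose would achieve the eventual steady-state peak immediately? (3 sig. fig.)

418 mg

k = ln 2 / 52.4 = 0.01323 hr⁻¹
Accumulation ratio R = 1 / (1 − e^(−kτ)) = 1 / (1 − e^(−0.01323×41.0)) = 1 / (1 − 0.5814) = 2.389
Loading dose = maintenance dose × R = 175 × 2.389 ≈ 418 mg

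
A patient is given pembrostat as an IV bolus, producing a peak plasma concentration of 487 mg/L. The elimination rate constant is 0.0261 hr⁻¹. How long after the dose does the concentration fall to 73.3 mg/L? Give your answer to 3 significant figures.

72.6 hours

C(t) = C₀ e^(−kt)  ⇒  t = ln(C₀/C) / k
t = ln(487/73.3) / 0.02610 = 1.894 / 0.02610 ≈ 72.6 hours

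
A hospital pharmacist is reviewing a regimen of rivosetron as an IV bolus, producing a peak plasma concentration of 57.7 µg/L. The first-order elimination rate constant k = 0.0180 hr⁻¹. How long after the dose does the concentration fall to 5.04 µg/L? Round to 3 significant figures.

135 hours

C(t) = C₀ e^(−kt)  ⇒  t = ln(C₀/C) / k
t = ln(57.7/5.04) / 0.01800 = 2.438 / 0.01800 ≈ 135 hours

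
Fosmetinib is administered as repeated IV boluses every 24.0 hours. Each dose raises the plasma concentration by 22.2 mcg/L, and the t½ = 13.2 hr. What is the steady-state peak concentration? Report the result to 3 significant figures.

k = ln 2 / 13.2 = 0.05251 hr⁻¹
Fraction remaining after one interval: e^(−kτ) = e^(−0.05251 × 24.0) = 0.2836
R = 1 / (1 − 0.2836) = 1.396
Css,max = 22.2 × 1.396 ≈ 31.0 mcg/L

31.0 mcg/L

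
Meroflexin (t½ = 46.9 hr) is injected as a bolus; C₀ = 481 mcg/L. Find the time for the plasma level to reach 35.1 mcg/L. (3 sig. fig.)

k = ln 2 / 46.9 = 0.01478 hr⁻¹
C(t) = C₀ e^(−kt)  ⇒  t = ln(C₀/C) / k
t = ln(481/35.1) / 0.01478 = 2.618 / 0.01478 ≈ 177 hours

177 hours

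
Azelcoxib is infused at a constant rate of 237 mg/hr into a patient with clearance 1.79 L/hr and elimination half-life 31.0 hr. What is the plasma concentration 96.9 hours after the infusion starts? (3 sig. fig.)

Css = rate / CL = 237 / 1.79 = 132.4 mg/L
k = ln 2 / 31.0 = 0.02236 hr⁻¹
C(t) = Css (1 − e^(−kt)) = 132.4 × (1 − e^(−2.167)) = 132.4 × 0.8854 ≈ 117 mg/L

117 mg/L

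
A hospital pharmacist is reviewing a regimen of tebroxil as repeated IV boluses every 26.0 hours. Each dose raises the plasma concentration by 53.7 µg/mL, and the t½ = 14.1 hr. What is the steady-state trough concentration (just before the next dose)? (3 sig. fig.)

20.7 µg/mL

k = ln 2 / 14.1 = 0.04916 hr⁻¹
Fraction remaining after one interval: e^(−kτ) = e^(−0.04916 × 26.0) = 0.2786
R = 1 / (1 − 0.2786) = 1.386
Css,max = 53.7 × 1.386 = 74.43 µg/mL
Css,min = Css,max × e^(−kτ) = 74.43 × 0.2786 ≈ 20.7 µg/mL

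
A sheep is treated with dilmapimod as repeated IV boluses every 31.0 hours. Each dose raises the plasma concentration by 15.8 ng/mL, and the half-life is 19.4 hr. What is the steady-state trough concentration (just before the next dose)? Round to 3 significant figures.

k = ln 2 / 19.4 = 0.03573 hr⁻¹
Fraction remaining after one interval: e^(−kτ) = e^(−0.03573 × 31.0) = 0.3303
R = 1 / (1 − 0.3303) = 1.493
Css,max = 15.8 × 1.493 = 23.59 ng/mL
Css,min = Css,max × e^(−kτ) = 23.59 × 0.3303 ≈ 7.79 ng/mL

7.79 ng/mL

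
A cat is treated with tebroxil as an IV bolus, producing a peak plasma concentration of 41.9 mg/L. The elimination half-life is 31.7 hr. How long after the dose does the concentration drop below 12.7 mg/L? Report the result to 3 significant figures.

k = ln 2 / 31.7 = 0.02187 hr⁻¹
C(t) = C₀ e^(−kt)  ⇒  t = ln(C₀/C) / k
t = ln(41.9/12.7) / 0.02187 = 1.194 / 0.02187 ≈ 54.6 hours

54.6 hours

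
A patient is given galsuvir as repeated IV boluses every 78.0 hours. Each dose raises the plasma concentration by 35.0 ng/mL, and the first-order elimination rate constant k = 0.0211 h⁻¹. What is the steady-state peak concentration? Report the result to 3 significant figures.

Fraction remaining after one interval: e^(−kτ) = e^(−0.02110 × 78.0) = 0.1929
R = 1 / (1 − 0.1929) = 1.239
Css,max = 35.0 × 1.239 ≈ 43.4 ng/mL

43.4 ng/mL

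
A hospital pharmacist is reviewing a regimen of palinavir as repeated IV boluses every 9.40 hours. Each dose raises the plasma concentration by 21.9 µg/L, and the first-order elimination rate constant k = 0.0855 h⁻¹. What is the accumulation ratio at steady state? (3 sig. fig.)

1.81

Fraction remaining after one interval: e^(−kτ) = e^(−0.08550 × 9.40) = 0.4477
R = 1 / (1 − 0.4477) = 1 / 0.5523 ≈ 1.81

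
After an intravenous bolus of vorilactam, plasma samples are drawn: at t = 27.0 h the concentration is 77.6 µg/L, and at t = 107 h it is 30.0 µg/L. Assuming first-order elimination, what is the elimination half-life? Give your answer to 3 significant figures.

58.3 hours

k = ln(C₁/C₂) / (t₂ − t₁) = ln(77.6/30.0) / (107 − 27.0)
  = 0.9504 / 80.00 = 0.01188 h⁻¹
t½ = ln 2 / k = ln 2 / 0.01188 ≈ 58.3 hours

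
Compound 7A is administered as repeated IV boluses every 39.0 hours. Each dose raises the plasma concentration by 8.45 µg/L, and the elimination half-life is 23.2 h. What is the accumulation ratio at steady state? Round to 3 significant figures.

1.45

k = ln 2 / 23.2 = 0.02988 h⁻¹
Fraction remaining after one interval: e^(−kτ) = e^(−0.02988 × 39.0) = 0.3119
R = 1 / (1 − 0.3119) = 1 / 0.6881 ≈ 1.45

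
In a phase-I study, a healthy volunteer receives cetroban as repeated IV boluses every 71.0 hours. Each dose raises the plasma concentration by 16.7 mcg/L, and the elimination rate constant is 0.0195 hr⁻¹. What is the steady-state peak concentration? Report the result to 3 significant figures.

22.3 mcg/L

Fraction remaining after one interval: e^(−kτ) = e^(−0.01950 × 71.0) = 0.2504
R = 1 / (1 − 0.2504) = 1.334
Css,max = 16.7 × 1.334 ≈ 22.3 mcg/L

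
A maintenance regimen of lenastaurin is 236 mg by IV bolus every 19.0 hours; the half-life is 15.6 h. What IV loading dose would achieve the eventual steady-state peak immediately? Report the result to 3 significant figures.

k = ln 2 / 15.6 = 0.04443 h⁻¹
Accumulation ratio R = 1 / (1 − e^(−kτ)) = 1 / (1 − e^(−0.04443×19.0)) = 1 / (1 − 0.4299) = 1.754
Loading dose = maintenance dose × R = 236 × 1.754 ≈ 414 mg

414 mg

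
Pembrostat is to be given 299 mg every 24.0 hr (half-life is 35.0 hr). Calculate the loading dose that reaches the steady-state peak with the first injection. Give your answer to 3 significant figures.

790 mg

k = ln 2 / 35.0 = 0.01980 hr⁻¹
Accumulation ratio R = 1 / (1 − e^(−kτ)) = 1 / (1 − e^(−0.01980×24.0)) = 1 / (1 − 0.6217) = 2.643
Loading dose = maintenance dose × R = 299 × 2.643 ≈ 790 mg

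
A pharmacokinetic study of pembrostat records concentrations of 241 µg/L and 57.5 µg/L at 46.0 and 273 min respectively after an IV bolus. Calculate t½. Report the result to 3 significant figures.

110 minutes

k = ln(C₁/C₂) / (t₂ − t₁) = ln(241/57.5) / (273 − 46.0)
  = 1.433 / 227.0 = 0.006313 min⁻¹
t½ = ln 2 / k = ln 2 / 0.006313 ≈ 110 minutes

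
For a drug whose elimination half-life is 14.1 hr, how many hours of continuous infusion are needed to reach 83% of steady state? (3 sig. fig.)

k = ln 2 / 14.1 = 0.04916 hr⁻¹
f = 1 − e^(−kt)  ⇒  t = −ln(1 − f) / k
t = −ln(1 − 0.83) / 0.04916 = 1.772 / 0.04916 ≈ 36.0 hours

36.0 hours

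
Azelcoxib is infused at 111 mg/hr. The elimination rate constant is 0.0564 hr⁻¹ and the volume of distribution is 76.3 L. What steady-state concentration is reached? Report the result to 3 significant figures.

CL = k · V = 0.0564 × 76.3 = 4.303 L/hr
Css = rate / CL = 111 / 4.303 ≈ 25.8 mg/L

25.8 mg/L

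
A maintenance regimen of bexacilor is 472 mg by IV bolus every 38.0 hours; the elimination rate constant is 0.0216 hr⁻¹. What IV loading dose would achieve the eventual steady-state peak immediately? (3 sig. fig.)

843 mg

Accumulation ratio R = 1 / (1 − e^(−kτ)) = 1 / (1 − e^(−0.02160×38.0)) = 1 / (1 − 0.4401) = 1.786
Loading dose = maintenance dose × R = 472 × 1.786 ≈ 843 mg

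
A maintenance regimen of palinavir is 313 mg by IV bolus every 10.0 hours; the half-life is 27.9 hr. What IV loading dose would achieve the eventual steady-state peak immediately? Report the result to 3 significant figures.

1420 mg

k = ln 2 / 27.9 = 0.02484 hr⁻¹
Accumulation ratio R = 1 / (1 − e^(−kτ)) = 1 / (1 − e^(−0.02484×10.0)) = 1 / (1 − 0.7800) = 4.546
Loading dose = maintenance dose × R = 313 × 4.546 ≈ 1420 mg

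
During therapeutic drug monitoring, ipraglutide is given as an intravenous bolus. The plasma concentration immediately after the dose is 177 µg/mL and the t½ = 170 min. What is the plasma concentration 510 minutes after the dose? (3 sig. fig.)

22.1 µg/mL

k = ln 2 / 170 = 0.004077 min⁻¹
C(t) = C₀ e^(−kt) = 177 × e^(−0.004077 × 510) = 177 × e^(−2.079) = 177 × 0.1250 ≈ 22.1 µg/mL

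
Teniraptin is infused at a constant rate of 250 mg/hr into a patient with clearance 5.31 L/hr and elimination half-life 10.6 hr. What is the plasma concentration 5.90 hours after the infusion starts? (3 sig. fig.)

Css = rate / CL = 250 / 5.31 = 47.08 mg/L
k = ln 2 / 10.6 = 0.06539 hr⁻¹
C(t) = Css (1 − e^(−kt)) = 47.08 × (1 − e^(−0.3858)) = 47.08 × 0.3201 ≈ 15.1 mg/L

15.1 mg/L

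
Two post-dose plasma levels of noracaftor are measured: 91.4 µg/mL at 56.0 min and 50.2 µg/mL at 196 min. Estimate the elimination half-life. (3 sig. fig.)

162 minutes

k = ln(C₁/C₂) / (t₂ − t₁) = ln(91.4/50.2) / (196 − 56.0)
  = 0.5992 / 140.0 = 0.004280 min⁻¹
t½ = ln 2 / k = ln 2 / 0.004280 ≈ 162 minutes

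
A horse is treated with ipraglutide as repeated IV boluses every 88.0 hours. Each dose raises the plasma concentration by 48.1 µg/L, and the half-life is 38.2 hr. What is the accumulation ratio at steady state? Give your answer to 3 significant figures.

k = ln 2 / 38.2 = 0.01815 hr⁻¹
Fraction remaining after one interval: e^(−kτ) = e^(−0.01815 × 88.0) = 0.2025
R = 1 / (1 − 0.2025) = 1 / 0.7975 ≈ 1.25

1.25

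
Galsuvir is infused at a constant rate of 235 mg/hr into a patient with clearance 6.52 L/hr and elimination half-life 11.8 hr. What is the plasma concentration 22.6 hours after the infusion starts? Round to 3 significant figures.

26.5 mg/L

Css = rate / CL = 235 / 6.52 = 36.04 mg/L
k = ln 2 / 11.8 = 0.05874 hr⁻¹
C(t) = Css (1 − e^(−kt)) = 36.04 × (1 − e^(−1.328)) = 36.04 × 0.7349 ≈ 26.5 mg/L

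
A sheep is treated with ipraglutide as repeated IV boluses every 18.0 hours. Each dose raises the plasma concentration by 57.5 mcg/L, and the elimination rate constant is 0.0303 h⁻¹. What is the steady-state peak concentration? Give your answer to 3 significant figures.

Fraction remaining after one interval: e^(−kτ) = e^(−0.03030 × 18.0) = 0.5796
R = 1 / (1 − 0.5796) = 2.379
Css,max = 57.5 × 2.379 ≈ 137 mcg/L

137 mcg/L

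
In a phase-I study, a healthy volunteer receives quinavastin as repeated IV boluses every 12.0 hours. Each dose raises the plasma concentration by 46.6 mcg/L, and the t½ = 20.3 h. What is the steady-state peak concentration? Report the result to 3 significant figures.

k = ln 2 / 20.3 = 0.03415 h⁻¹
Fraction remaining after one interval: e^(−kτ) = e^(−0.03415 × 12.0) = 0.6638
R = 1 / (1 − 0.6638) = 2.975
Css,max = 46.6 × 2.975 ≈ 139 mcg/L

139 mcg/L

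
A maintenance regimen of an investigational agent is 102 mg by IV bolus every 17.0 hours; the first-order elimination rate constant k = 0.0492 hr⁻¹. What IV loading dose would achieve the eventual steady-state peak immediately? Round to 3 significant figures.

Accumulation ratio R = 1 / (1 − e^(−kτ)) = 1 / (1 − e^(−0.04920×17.0)) = 1 / (1 − 0.4333) = 1.765
Loading dose = maintenance dose × R = 102 × 1.765 ≈ 180 mg

180 mg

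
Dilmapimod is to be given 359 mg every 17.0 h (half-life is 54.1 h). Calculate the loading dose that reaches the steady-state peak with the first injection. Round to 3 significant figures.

1830 mg

k = ln 2 / 54.1 = 0.01281 h⁻¹
Accumulation ratio R = 1 / (1 − e^(−kτ)) = 1 / (1 − e^(−0.01281×17.0)) = 1 / (1 − 0.8043) = 5.109
Loading dose = maintenance dose × R = 359 × 5.109 ≈ 1830 mg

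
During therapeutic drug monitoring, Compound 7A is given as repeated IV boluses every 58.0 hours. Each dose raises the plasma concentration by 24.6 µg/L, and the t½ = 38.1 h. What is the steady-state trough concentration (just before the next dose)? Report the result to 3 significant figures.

k = ln 2 / 38.1 = 0.01819 h⁻¹
Fraction remaining after one interval: e^(−kτ) = e^(−0.01819 × 58.0) = 0.3481
R = 1 / (1 − 0.3481) = 1.534
Css,max = 24.6 × 1.534 = 37.74 µg/L
Css,min = Css,max × e^(−kτ) = 37.74 × 0.3481 ≈ 13.1 µg/L

13.1 µg/L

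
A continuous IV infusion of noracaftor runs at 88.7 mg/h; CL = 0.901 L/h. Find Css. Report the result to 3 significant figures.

Css = infusion rate / CL = 88.7 / 0.901 ≈ 98.4 µg/mL

98.4 µg/mL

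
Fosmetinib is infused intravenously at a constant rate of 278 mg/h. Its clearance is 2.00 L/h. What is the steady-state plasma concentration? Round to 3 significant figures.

Css = infusion rate / CL = 278 / 2.00 ≈ 139 mg/L

139 mg/L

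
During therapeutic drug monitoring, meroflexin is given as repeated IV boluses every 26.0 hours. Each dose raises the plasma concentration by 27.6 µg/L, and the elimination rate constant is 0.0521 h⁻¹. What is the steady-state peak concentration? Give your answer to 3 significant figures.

Fraction remaining after one interval: e^(−kτ) = e^(−0.05210 × 26.0) = 0.2581
R = 1 / (1 − 0.2581) = 1.348
Css,max = 27.6 × 1.348 ≈ 37.2 µg/L

37.2 µg/L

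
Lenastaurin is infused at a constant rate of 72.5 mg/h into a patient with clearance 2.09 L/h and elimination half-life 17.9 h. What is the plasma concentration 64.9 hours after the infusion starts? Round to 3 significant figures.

Css = rate / CL = 72.5 / 2.09 = 34.69 mg/L
k = ln 2 / 17.9 = 0.03872 h⁻¹
C(t) = Css (1 − e^(−kt)) = 34.69 × (1 − e^(−2.513)) = 34.69 × 0.9190 ≈ 31.9 mg/L

31.9 mg/L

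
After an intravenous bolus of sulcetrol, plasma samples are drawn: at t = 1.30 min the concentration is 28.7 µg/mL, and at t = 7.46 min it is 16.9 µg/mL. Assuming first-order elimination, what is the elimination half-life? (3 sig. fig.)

8.06 minutes

k = ln(C₁/C₂) / (t₂ − t₁) = ln(28.7/16.9) / (7.46 − 1.30)
  = 0.5296 / 6.160 = 0.08597 min⁻¹
t½ = ln 2 / k = ln 2 / 0.08597 ≈ 8.06 minutes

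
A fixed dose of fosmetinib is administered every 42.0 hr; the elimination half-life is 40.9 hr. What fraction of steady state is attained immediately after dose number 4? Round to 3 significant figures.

k = ln 2 / 40.9 = 0.01695 hr⁻¹
f_n = 1 − e^(−nkτ) = 1 − e^(−4 × 0.01695 × 42.0) = 1 − e^(−2.847) = 1 − 0.05801 ≈ 0.942

0.942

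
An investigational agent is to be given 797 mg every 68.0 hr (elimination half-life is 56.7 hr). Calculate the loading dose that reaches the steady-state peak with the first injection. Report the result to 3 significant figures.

k = ln 2 / 56.7 = 0.01222 hr⁻¹
Accumulation ratio R = 1 / (1 − e^(−kτ)) = 1 / (1 − e^(−0.01222×68.0)) = 1 / (1 − 0.4355) = 1.771
Loading dose = maintenance dose × R = 797 × 1.771 ≈ 1410 mg

1410 mg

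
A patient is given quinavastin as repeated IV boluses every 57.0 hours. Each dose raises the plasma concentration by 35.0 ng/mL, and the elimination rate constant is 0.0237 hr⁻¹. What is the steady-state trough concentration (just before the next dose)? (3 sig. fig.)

Fraction remaining after one interval: e^(−kτ) = e^(−0.02370 × 57.0) = 0.2590
R = 1 / (1 − 0.2590) = 1.350
Css,max = 35.0 × 1.350 = 47.23 ng/mL
Css,min = Css,max × e^(−kτ) = 47.23 × 0.2590 ≈ 12.2 ng/mL

12.2 ng/mL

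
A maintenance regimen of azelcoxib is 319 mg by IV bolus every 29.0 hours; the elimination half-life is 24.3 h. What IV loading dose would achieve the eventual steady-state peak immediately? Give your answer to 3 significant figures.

567 mg

k = ln 2 / 24.3 = 0.02852 h⁻¹
Accumulation ratio R = 1 / (1 − e^(−kτ)) = 1 / (1 − e^(−0.02852×29.0)) = 1 / (1 − 0.4373) = 1.777
Loading dose = maintenance dose × R = 319 × 1.777 ≈ 567 mg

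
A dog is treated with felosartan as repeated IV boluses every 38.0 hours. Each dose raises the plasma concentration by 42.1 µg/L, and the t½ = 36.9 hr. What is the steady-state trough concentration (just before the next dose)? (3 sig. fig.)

40.4 µg/L

k = ln 2 / 36.9 = 0.01878 hr⁻¹
Fraction remaining after one interval: e^(−kτ) = e^(−0.01878 × 38.0) = 0.4898
R = 1 / (1 − 0.4898) = 1.960
Css,max = 42.1 × 1.960 = 82.51 µg/L
Css,min = Css,max × e^(−kτ) = 82.51 × 0.4898 ≈ 40.4 µg/L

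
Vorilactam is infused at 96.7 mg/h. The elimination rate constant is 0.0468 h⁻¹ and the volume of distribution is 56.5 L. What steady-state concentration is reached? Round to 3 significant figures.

CL = k · V = 0.0468 × 56.5 = 2.644 L/h
Css = rate / CL = 96.7 / 2.644 ≈ 36.6 µg/mL

36.6 µg/mL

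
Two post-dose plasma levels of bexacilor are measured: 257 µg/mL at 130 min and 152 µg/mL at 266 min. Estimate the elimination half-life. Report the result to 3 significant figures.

k = ln(C₁/C₂) / (t₂ − t₁) = ln(257/152) / (266 − 130)
  = 0.5252 / 136.0 = 0.003862 min⁻¹
t½ = ln 2 / k = ln 2 / 0.003862 ≈ 179 minutes

179 minutes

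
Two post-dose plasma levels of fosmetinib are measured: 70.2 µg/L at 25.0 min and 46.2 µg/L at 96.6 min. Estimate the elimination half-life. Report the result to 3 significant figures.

119 minutes

k = ln(C₁/C₂) / (t₂ − t₁) = ln(70.2/46.2) / (96.6 − 25.0)
  = 0.4184 / 71.60 = 0.005843 min⁻¹
t½ = ln 2 / k = ln 2 / 0.005843 ≈ 119 minutes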